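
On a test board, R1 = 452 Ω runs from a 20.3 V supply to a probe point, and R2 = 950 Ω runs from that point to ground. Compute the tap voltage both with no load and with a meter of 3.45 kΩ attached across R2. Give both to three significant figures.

Unloaded: 13.8 V; loaded: 12.6 V

Open-circuit: V = 20.3 × 950/(452 + 950) = 13.8 V.
With the load, R2 becomes R2‖R_L = 744.9 Ω, so V = 20.3 × 744.9/1197 = 12.6 V.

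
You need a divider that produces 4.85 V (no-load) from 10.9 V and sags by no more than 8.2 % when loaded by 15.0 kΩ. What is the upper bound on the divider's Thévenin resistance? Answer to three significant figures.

Loading drop = R_th/(R_th + R_L) ≤ 0.0820, so R_th ≤ R_L · ε/(1−ε) = 15.0 kΩ × 0.0820/0.9180 = 1.34 kΩ.
(Any R1, R2 with R2/(R1+R2) = 0.445 and R1‖R2 ≤ 1.34 kΩ will meet the spec.)

R_th ≤ 1.34 kΩ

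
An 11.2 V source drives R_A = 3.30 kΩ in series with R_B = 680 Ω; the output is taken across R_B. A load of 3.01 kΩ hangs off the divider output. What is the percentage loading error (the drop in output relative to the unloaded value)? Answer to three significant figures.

15.8 %

Unloaded V = 11.2 × 680/3980 = 1.914 V.
Loaded: R_B‖R_L = 554.7 Ω, giving V = 11.2 × 554.7/3855 = 1.612 V.
Drop = (1.914 − 1.612) / 1.914 = 15.8 %.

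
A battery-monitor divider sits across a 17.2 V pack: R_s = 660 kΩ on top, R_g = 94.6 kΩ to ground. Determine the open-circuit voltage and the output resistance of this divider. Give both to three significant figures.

V_th = 2.16 V, R_th = 82.7 kΩ

V_th is the open-circuit tap voltage: 17.2 × 94.6/(660 + 94.6) = 2.16 V.
With the supply zeroed, R_s and R_g appear in parallel from the tap: R_th = R_s‖R_g = (660 × 94.6)/754.6 = 82.7 kΩ.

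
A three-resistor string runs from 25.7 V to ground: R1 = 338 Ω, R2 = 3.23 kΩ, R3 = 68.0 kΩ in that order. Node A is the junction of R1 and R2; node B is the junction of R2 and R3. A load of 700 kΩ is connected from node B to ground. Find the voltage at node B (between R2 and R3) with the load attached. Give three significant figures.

V ≈ 24.3 V

At node B, R3 is in parallel with the load: R3‖R_L = 61980 Ω.
Below node A the resistance is R2 + (R3‖R_L) = 65210 Ω, so V_A = 25.7 × 65210/65550 = 25.57 V.
Then V_B = V_A × (R3‖R_L)/(R2 + R3‖R_L) = 25.57 × 61980/65210 = 24.3 V.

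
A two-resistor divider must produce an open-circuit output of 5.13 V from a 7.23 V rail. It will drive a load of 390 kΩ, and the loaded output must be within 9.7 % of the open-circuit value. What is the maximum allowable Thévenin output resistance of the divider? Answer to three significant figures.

Loading drop = R_th/(R_th + R_L) ≤ 0.0970, so R_th ≤ R_L · ε/(1−ε) = 390 kΩ × 0.0970/0.9030 = 41.9 kΩ.

R_th ≤ 41.9 kΩ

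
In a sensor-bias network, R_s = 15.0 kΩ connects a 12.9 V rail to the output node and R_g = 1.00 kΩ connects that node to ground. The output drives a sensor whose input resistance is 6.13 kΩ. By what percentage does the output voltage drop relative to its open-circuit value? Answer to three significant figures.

13.3 %

Unloaded V = 12.9 × 1.00/16.00 = 0.80625 V.
Loaded: R_g‖R_L = 0.8597 kΩ, giving V = 12.9 × 0.8597/15.86 = 0.69930 V.
Drop = (0.80625 − 0.69930) / 0.80625 = 13.3 %.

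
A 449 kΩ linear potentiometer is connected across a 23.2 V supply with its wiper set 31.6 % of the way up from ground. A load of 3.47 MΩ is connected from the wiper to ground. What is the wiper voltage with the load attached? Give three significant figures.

The wiper splits the pot into (1−α)R = 307.1 kΩ above and αR = 141.9 kΩ below.
Lower section ‖ load = 136.3 kΩ.
V_wiper = 23.2 × 136.3/(307.1 + 136.3) = 7.13 V.

V ≈ 7.13 V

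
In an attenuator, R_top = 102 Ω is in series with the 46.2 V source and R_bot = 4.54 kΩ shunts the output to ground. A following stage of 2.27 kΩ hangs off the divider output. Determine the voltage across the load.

V_out ≈ 43.3 V

The load sits in parallel with R_bot: R_bot‖R_L = (4540 × 2270) / (4540 + 2270) = 1513 Ω.
V_out = 46.2 × 1513 / (102 + 1513) = 46.2 × 1513/1615 = 43.3 V.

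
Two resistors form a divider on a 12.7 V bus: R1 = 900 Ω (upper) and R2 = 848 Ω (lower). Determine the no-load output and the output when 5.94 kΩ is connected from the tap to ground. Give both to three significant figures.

Open-circuit: V = 12.7 × 848/(900 + 848) = 6.16 V.
With the load, R2 becomes R2‖R_L = 742.1 Ω, so V = 12.7 × 742.1/1642 = 5.74 V.

Unloaded: 6.16 V; loaded: 5.74 V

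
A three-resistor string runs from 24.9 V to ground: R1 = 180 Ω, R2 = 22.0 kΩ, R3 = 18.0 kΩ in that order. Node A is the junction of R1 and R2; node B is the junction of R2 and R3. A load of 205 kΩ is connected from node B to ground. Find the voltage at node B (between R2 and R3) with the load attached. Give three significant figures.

At node B, R3 is in parallel with the load: R3‖R_L = 16550 Ω.
Below node A the resistance is R2 + (R3‖R_L) = 38550 Ω, so V_A = 24.9 × 38550/38730 = 24.78 V.
Then V_B = V_A × (R3‖R_L)/(R2 + R3‖R_L) = 24.78 × 16550/38550 = 10.6 V.

V ≈ 10.6 V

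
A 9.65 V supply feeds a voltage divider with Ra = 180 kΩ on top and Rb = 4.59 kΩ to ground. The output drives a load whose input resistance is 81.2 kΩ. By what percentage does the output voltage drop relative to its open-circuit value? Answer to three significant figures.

The divider's output (Thévenin) resistance is Ra‖Rb = 4.476 kΩ.
Fractional drop under load = R_th/(R_th + R_L) = 4.476 / (4.476 + 81.2) = 0.05224.
So the output falls by 5.22 %.

5.22 %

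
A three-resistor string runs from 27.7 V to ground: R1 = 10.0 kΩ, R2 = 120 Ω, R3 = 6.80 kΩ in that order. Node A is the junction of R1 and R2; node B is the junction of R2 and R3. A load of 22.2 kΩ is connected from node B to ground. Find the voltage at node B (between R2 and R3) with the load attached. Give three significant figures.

At node B, R3 is in parallel with the load: R3‖R_L = 5206 Ω.
Below node A the resistance is R2 + (R3‖R_L) = 5326 Ω, so V_A = 27.7 × 5326/15330 = 9.626 V.
Then V_B = V_A × (R3‖R_L)/(R2 + R3‖R_L) = 9.626 × 5206/5326 = 9.41 V.

V ≈ 9.41 V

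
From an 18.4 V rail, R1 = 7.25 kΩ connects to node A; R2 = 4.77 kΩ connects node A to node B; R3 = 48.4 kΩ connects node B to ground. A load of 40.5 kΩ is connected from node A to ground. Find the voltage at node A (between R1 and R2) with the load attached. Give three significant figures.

V ≈ 14.0 V

Below node A the series string R2+R3 = 53.17 kΩ sits in parallel with the 40.5 kΩ load: 22.99 kΩ.
V_A = 18.4 × 22.99/(7.25 + 22.99) = 14.0 V.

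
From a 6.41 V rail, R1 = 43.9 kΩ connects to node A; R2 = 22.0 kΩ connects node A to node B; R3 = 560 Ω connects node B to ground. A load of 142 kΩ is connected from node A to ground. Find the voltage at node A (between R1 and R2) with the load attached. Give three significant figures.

Below node A the series string R2+R3 = 22560 Ω sits in parallel with the 142000 Ω load: 19470 Ω.
V_A = 6.41 × 19470/(43900 + 19470) = 1.97 V.

V ≈ 1.97 V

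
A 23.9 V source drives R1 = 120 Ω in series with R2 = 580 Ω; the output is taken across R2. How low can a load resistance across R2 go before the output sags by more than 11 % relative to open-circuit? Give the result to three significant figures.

Output resistance R_th = R1‖R2 = (120 × 580)/700.0 = 99.43 Ω.
The fractional drop is R_th/(R_th + R_L); requiring this ≤ 0.110 gives R_L ≥ R_th(1/0.110 − 1) = 99.43 × 8.091 = 804 Ω.

R_L(min) ≈ 804 Ω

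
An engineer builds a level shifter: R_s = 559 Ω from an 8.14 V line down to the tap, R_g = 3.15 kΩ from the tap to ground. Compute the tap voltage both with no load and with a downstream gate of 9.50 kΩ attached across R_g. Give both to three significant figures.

Open-circuit: V = 8.14 × 3150/(559 + 3150) = 6.91 V.
With the load, R_g becomes R_g‖R_L = 2366 Ω, so V = 8.14 × 2366/2925 = 6.58 V.

Unloaded: 6.91 V; loaded: 6.58 V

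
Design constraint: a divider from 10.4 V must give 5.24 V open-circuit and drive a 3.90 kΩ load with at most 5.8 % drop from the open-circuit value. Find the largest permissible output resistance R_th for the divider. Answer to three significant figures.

Loading drop = R_th/(R_th + R_L) ≤ 0.0580, so R_th ≤ R_L · ε/(1−ε) = 3.90 kΩ × 0.0580/0.9420 = 240 Ω.

R_th ≤ 240 Ω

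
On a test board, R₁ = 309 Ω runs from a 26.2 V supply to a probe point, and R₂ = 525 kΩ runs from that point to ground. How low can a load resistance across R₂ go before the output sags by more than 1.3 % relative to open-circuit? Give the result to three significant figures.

R_L(min) ≈ 23.4 kΩ

Output resistance R_th = R₁‖R₂ = (309 × 525000)/525300 = 308.8 Ω.
The fractional drop is R_th/(R_th + R_L); requiring this ≤ 0.0130 gives R_L ≥ R_th(1/0.0130 − 1) = 308.8 × 75.92 = 23.4 kΩ.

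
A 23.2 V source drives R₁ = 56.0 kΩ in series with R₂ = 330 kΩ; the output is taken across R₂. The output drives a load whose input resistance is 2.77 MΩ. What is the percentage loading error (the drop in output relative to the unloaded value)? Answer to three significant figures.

1.70 %

The divider's output (Thévenin) resistance is R₁‖R₂ = 47.88 kΩ.
Fractional drop under load = R_th/(R_th + R_L) = 47.88 / (47.88 + 2770) = 0.01699.
So the output falls by 1.70 %.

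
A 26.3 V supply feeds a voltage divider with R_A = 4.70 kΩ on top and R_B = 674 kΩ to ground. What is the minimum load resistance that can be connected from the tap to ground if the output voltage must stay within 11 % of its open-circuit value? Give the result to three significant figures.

R_L(min) ≈ 37.8 kΩ

Output resistance R_th = R_A‖R_B = (4.70 × 674)/678.7 = 4.667 kΩ.
The fractional drop is R_th/(R_th + R_L); requiring this ≤ 0.110 gives R_L ≥ R_th(1/0.110 − 1) = 4.667 × 8.091 = 37.8 kΩ.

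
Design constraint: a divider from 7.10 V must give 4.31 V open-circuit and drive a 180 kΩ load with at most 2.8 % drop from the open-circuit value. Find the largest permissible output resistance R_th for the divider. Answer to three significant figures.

R_th ≤ 5.19 kΩ

Loading drop = R_th/(R_th + R_L) ≤ 0.0280, so R_th ≤ R_L · ε/(1−ε) = 180 kΩ × 0.0280/0.9720 = 5.19 kΩ.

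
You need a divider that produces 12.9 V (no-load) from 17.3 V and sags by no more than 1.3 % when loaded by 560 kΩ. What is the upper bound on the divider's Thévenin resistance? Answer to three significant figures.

Loading drop = R_th/(R_th + R_L) ≤ 0.0130, so R_th ≤ R_L · ε/(1−ε) = 560 kΩ × 0.0130/0.9870 = 7.38 kΩ.

R_th ≤ 7.38 kΩ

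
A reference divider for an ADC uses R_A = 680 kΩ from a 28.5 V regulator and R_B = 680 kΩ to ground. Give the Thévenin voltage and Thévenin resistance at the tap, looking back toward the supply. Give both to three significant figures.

V_th is the open-circuit tap voltage: 28.5 × 680/(680 + 680) = 14.2 V.
With the supply zeroed, R_A and R_B appear in parallel from the tap: R_th = R_A‖R_B = (680 × 680)/1360 = 340 kΩ.

V_th = 14.2 V, R_th = 340 kΩ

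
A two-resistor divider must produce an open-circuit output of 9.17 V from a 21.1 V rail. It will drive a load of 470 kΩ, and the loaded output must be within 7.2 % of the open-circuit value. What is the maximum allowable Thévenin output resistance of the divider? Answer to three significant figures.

Loading drop = R_th/(R_th + R_L) ≤ 0.0720, so R_th ≤ R_L · ε/(1−ε) = 470 kΩ × 0.0720/0.9280 = 36.5 kΩ.
(Any R1, R2 with R2/(R1+R2) = 0.435 and R1‖R2 ≤ 36.5 kΩ will meet the spec.)

R_th ≤ 36.5 kΩ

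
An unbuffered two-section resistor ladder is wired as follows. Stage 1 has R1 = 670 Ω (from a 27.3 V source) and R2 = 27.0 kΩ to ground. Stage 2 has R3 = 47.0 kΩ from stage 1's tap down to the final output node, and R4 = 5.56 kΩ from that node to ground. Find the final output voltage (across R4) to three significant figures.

V_out ≈ 2.78 V

Stage 2 presents R3+R4 = 52560 Ω as a load on stage 1's tap.
Stage 1's lower leg becomes R2‖(R3+R4) = 17840 Ω, so V_mid = 27.3 × 17840/18510 = 26.31 V.
Stage 2 is itself unloaded: V_out = V_mid × R4/(R3+R4) = 26.31 × 5560/52560 = 2.78 V.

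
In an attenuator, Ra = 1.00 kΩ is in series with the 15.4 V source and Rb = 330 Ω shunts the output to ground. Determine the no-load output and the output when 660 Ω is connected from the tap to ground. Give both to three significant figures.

Unloaded: 3.82 V; loaded: 2.78 V

Open-circuit: V = 15.4 × 330/(1000 + 330) = 3.82 V.
With the load, Rb becomes Rb‖R_L = 220.0 Ω, so V = 15.4 × 220.0/1220 = 2.78 V.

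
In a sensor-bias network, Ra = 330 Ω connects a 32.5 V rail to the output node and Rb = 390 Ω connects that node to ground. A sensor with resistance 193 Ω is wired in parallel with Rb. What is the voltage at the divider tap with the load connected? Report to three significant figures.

The load sits in parallel with Rb: Rb‖R_L = (390 × 193) / (390 + 193) = 129.1 Ω.
V_out = 32.5 × 129.1 / (330 + 129.1) = 32.5 × 129.1/459.1 = 9.14 V.
(Unloaded it would have been 17.6 V.)

V_out ≈ 9.14 V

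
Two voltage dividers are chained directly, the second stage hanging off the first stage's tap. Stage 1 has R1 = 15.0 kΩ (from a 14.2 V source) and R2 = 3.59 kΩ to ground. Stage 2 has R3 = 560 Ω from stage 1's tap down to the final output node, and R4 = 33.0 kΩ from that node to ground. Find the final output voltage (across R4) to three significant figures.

Stage 2 presents R3+R4 = 33560 Ω as a load on stage 1's tap.
Stage 1's lower leg becomes R2‖(R3+R4) = 3243 Ω, so V_mid = 14.2 × 3243/18240 = 2.524 V.
Stage 2 is itself unloaded: V_out = V_mid × R4/(R3+R4) = 2.524 × 33000/33560 = 2.48 V.

V_out ≈ 2.48 V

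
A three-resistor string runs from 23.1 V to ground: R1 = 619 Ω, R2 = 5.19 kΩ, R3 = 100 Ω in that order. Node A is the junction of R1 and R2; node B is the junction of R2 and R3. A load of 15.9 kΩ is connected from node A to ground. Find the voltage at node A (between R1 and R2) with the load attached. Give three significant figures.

Below node A the series string R2+R3 = 5290 Ω sits in parallel with the 15900 Ω load: 3969 Ω.
V_A = 23.1 × 3969/(619 + 3969) = 20.0 V.

V ≈ 20.0 V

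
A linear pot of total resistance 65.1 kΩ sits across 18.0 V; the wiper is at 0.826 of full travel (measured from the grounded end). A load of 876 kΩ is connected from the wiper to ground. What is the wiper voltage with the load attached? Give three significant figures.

The wiper splits the pot into (1−α)R = 11.33 kΩ above and αR = 53.77 kΩ below.
Lower section ‖ load = 50.66 kΩ.
V_wiper = 18.0 × 50.66/(11.33 + 50.66) = 14.7 V.

V ≈ 14.7 V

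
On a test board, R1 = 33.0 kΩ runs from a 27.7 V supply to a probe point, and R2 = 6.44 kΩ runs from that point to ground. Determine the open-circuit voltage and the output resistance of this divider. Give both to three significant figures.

V_th is the open-circuit tap voltage: 27.7 × 6.44/(33.0 + 6.44) = 4.52 V.
With the supply zeroed, R1 and R2 appear in parallel from the tap: R_th = R1‖R2 = (33.0 × 6.44)/39.44 = 5.39 kΩ.

V_th = 4.52 V, R_th = 5.39 kΩ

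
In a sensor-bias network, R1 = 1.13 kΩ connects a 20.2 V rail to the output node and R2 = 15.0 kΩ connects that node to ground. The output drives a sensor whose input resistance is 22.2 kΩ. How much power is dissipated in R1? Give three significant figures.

P ≈ 4.54 mW

Total resistance from the source is R1 + (R2‖R_L) = 10.08 kΩ, so I = 20.2/10.08 kΩ = 2.004 mA.
P = I²·R1 = (2.004 mA)² × 1.13 kΩ = 4.54 mW.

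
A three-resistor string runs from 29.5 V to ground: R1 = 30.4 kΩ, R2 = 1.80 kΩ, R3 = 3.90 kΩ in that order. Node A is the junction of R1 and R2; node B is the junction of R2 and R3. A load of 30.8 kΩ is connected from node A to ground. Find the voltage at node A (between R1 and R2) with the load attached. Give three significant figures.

V ≈ 4.03 V

Below node A the series string R2+R3 = 5.700 kΩ sits in parallel with the 30.8 kΩ load: 4.810 kΩ.
V_A = 29.5 × 4.810/(30.4 + 4.810) = 4.03 V.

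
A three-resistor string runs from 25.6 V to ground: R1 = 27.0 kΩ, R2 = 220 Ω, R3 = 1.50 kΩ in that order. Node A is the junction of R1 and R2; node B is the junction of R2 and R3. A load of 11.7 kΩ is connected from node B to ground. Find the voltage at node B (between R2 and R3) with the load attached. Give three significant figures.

At node B, R3 is in parallel with the load: R3‖R_L = 1330 Ω.
Below node A the resistance is R2 + (R3‖R_L) = 1550 Ω, so V_A = 25.6 × 1550/28550 = 1.389 V.
Then V_B = V_A × (R3‖R_L)/(R2 + R3‖R_L) = 1.389 × 1330/1550 = 1.19 V.

V ≈ 1.19 V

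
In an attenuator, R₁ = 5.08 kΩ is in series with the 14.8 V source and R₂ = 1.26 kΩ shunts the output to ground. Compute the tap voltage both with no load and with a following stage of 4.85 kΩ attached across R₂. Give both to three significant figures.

Unloaded: 2.94 V; loaded: 2.43 V

Open-circuit: V = 14.8 × 1.26/(5.08 + 1.26) = 2.94 V.
With the load, R₂ becomes R₂‖R_L = 1.000 kΩ, so V = 14.8 × 1.000/6.080 = 2.43 V.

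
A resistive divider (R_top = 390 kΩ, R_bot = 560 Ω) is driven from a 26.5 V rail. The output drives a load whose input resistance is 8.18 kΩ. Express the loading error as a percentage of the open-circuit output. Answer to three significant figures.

The divider's output (Thévenin) resistance is R_top‖R_bot = 559.2 Ω.
Fractional drop under load = R_th/(R_th + R_L) = 559.2 / (559.2 + 8180) = 0.06399.
So the output falls by 6.40 %.

6.40 %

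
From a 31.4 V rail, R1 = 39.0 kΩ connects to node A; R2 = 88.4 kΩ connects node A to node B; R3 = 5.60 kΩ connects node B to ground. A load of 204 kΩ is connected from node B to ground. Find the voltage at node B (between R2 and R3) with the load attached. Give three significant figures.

At node B, R3 is in parallel with the load: R3‖R_L = 5.450 kΩ.
Below node A the resistance is R2 + (R3‖R_L) = 93.85 kΩ, so V_A = 31.4 × 93.85/132.9 = 22.18 V.
Then V_B = V_A × (R3‖R_L)/(R2 + R3‖R_L) = 22.18 × 5.450/93.85 = 1.29 V.

V ≈ 1.29 V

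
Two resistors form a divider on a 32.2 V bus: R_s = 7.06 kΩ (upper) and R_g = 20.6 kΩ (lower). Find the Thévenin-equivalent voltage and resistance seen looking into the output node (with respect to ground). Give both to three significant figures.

V_th = 24.0 V, R_th = 5.26 kΩ

V_th is the open-circuit tap voltage: 32.2 × 20.6/(7.06 + 20.6) = 24.0 V.
With the supply zeroed, R_s and R_g appear in parallel from the tap: R_th = R_s‖R_g = (7.06 × 20.6)/27.66 = 5.26 kΩ.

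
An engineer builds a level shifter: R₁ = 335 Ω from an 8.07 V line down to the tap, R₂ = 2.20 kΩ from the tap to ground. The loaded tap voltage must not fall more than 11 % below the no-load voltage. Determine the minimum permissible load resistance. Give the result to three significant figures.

R_L(min) ≈ 2.35 kΩ

Output resistance R_th = R₁‖R₂ = (335 × 2200)/2535 = 290.7 Ω.
The fractional drop is R_th/(R_th + R_L); requiring this ≤ 0.110 gives R_L ≥ R_th(1/0.110 − 1) = 290.7 × 8.091 = 2.35 kΩ.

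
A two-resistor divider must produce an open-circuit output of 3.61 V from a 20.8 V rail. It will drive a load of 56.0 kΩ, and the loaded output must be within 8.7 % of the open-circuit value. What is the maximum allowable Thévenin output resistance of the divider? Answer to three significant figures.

Loading drop = R_th/(R_th + R_L) ≤ 0.0870, so R_th ≤ R_L · ε/(1−ε) = 56.0 kΩ × 0.0870/0.9130 = 5.34 kΩ.
(Any R1, R2 with R2/(R1+R2) = 0.174 and R1‖R2 ≤ 5.34 kΩ will meet the spec.)

R_th ≤ 5.34 kΩ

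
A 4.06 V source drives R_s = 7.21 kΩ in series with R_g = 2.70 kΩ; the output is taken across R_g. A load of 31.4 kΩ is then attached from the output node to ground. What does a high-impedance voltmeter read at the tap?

V_out ≈ 1.04 V

The load sits in parallel with R_g: R_g‖R_L = (2.70 × 31.4) / (2.70 + 31.4) = 2.486 kΩ.
V_out = 4.06 × 2.486 / (7.21 + 2.486) = 4.06 × 2.486/9.696 = 1.04 V.
(Unloaded it would have been 1.11 V.)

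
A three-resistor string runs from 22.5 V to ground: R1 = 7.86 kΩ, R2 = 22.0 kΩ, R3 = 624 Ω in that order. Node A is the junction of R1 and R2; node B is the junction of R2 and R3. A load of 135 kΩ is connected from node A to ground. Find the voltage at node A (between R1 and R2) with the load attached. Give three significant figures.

Below node A the series string R2+R3 = 22620 Ω sits in parallel with the 135000 Ω load: 19380 Ω.
V_A = 22.5 × 19380/(7860 + 19380) = 16.0 V.

V ≈ 16.0 V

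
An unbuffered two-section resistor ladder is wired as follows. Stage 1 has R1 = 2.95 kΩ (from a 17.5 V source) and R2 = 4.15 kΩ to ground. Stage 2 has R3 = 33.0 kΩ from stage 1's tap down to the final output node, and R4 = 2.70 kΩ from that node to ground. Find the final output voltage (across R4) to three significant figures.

V_out ≈ 0.738 V

Stage 2 presents R3+R4 = 35.70 kΩ as a load on stage 1's tap.
Stage 1's lower leg becomes R2‖(R3+R4) = 3.718 kΩ, so V_mid = 17.5 × 3.718/6.668 = 9.758 V.
Stage 2 is itself unloaded: V_out = V_mid × R4/(R3+R4) = 9.758 × 2.70/35.70 = 0.738 V.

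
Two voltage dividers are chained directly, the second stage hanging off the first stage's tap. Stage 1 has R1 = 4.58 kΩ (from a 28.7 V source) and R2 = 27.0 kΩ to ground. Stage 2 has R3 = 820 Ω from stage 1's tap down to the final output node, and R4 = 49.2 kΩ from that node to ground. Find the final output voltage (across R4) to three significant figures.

V_out ≈ 22.4 V

Stage 2 presents R3+R4 = 50020 Ω as a load on stage 1's tap.
Stage 1's lower leg becomes R2‖(R3+R4) = 17530 Ω, so V_mid = 28.7 × 17530/22110 = 22.76 V.
Stage 2 is itself unloaded: V_out = V_mid × R4/(R3+R4) = 22.76 × 49200/50020 = 22.4 V.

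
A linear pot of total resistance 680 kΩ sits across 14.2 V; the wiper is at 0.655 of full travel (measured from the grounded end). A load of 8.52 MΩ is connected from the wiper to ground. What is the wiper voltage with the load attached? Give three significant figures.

The wiper splits the pot into (1−α)R = 234.6 kΩ above and αR = 445.4 kΩ below.
Lower section ‖ load = 423.3 kΩ.
V_wiper = 14.2 × 423.3/(234.6 + 423.3) = 9.14 V.

V ≈ 9.14 V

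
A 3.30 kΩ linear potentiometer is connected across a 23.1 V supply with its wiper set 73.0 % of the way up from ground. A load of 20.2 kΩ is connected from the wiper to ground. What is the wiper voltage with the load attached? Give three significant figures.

The wiper splits the pot into (1−α)R = 891.0 Ω above and αR = 2409 Ω below.
Lower section ‖ load = 2152 Ω.
V_wiper = 23.1 × 2152/(891.0 + 2152) = 16.3 V.

V ≈ 16.3 V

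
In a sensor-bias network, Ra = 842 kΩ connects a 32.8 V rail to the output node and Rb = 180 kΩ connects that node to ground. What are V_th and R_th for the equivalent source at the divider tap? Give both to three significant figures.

V_th = 5.78 V, R_th = 148 kΩ

V_th is the open-circuit tap voltage: 32.8 × 180/(842 + 180) = 5.78 V.
With the supply zeroed, Ra and Rb appear in parallel from the tap: R_th = Ra‖Rb = (842 × 180)/1022 = 148 kΩ.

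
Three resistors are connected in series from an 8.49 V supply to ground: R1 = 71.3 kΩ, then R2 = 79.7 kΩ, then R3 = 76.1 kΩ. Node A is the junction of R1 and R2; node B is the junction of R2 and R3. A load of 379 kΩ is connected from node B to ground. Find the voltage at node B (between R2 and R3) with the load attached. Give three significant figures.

At node B, R3 is in parallel with the load: R3‖R_L = 63.37 kΩ.
Below node A the resistance is R2 + (R3‖R_L) = 143.1 kΩ, so V_A = 8.49 × 143.1/214.4 = 5.666 V.
Then V_B = V_A × (R3‖R_L)/(R2 + R3‖R_L) = 5.666 × 63.37/143.1 = 2.51 V.

V ≈ 2.51 V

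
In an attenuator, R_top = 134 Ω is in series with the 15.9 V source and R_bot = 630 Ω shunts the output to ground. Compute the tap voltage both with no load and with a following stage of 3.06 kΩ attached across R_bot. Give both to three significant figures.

Unloaded: 13.1 V; loaded: 12.7 V

Open-circuit: V = 15.9 × 630/(134 + 630) = 13.1 V.
With the load, R_bot becomes R_bot‖R_L = 522.4 Ω, so V = 15.9 × 522.4/656.4 = 12.7 V.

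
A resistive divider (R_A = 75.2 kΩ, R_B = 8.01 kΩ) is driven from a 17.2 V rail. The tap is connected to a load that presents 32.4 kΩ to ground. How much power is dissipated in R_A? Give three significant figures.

Total resistance from the source is R_A + (R_B‖R_L) = 81.62 kΩ, so I = 17.2/81.62 kΩ = 0.2107 mA.
P = I²·R_A = (0.2107 mA)² × 75.2 kΩ = 3.34 mW.

P ≈ 3.34 mW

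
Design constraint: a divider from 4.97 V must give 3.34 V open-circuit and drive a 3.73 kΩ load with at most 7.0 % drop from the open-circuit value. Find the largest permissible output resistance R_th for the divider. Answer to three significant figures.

Loading drop = R_th/(R_th + R_L) ≤ 0.0700, so R_th ≤ R_L · ε/(1−ε) = 3.73 kΩ × 0.0700/0.9300 = 281 Ω.

R_th ≤ 281 Ω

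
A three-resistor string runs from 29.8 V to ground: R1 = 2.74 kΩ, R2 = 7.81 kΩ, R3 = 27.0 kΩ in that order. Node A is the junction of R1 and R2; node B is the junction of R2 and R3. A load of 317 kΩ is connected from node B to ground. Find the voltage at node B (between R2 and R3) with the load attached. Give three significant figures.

V ≈ 20.9 V

At node B, R3 is in parallel with the load: R3‖R_L = 24.88 kΩ.
Below node A the resistance is R2 + (R3‖R_L) = 32.69 kΩ, so V_A = 29.8 × 32.69/35.43 = 27.50 V.
Then V_B = V_A × (R3‖R_L)/(R2 + R3‖R_L) = 27.50 × 24.88/32.69 = 20.9 V.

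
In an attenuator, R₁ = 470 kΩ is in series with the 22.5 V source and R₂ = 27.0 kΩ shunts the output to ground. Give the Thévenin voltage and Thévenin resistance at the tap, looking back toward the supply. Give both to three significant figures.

V_th = 1.22 V, R_th = 25.5 kΩ

V_th is the open-circuit tap voltage: 22.5 × 27.0/(470 + 27.0) = 1.22 V.
With the supply zeroed, R₁ and R₂ appear in parallel from the tap: R_th = R₁‖R₂ = (470 × 27.0)/497.0 = 25.5 kΩ.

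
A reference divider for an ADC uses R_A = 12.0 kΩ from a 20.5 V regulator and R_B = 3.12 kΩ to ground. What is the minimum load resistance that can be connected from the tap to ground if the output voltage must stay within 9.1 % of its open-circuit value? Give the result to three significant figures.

R_L(min) ≈ 24.7 kΩ

Output resistance R_th = R_A‖R_B = (12.0 × 3.12)/15.12 = 2.476 kΩ.
The fractional drop is R_th/(R_th + R_L); requiring this ≤ 0.0910 gives R_L ≥ R_th(1/0.0910 − 1) = 2.476 × 9.989 = 24.7 kΩ.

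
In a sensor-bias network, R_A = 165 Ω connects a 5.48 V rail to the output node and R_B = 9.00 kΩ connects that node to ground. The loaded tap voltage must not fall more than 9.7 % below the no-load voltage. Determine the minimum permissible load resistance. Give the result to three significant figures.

R_L(min) ≈ 1.51 kΩ

Output resistance R_th = R_A‖R_B = (165 × 9000)/9165 = 162.0 Ω.
The fractional drop is R_th/(R_th + R_L); requiring this ≤ 0.0970 gives R_L ≥ R_th(1/0.0970 − 1) = 162.0 × 9.309 = 1.51 kΩ.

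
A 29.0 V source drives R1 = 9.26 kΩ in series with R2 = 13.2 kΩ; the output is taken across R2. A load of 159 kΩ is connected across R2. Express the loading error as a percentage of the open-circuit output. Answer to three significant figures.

3.31 %

The divider's output (Thévenin) resistance is R1‖R2 = 5.442 kΩ.
Fractional drop under load = R_th/(R_th + R_L) = 5.442 / (5.442 + 159) = 0.03309.
So the output falls by 3.31 %.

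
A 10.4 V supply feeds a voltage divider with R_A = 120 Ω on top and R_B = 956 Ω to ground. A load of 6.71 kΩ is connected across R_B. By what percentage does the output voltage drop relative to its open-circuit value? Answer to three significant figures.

1.56 %

The divider's output (Thévenin) resistance is R_A‖R_B = 106.6 Ω.
Fractional drop under load = R_th/(R_th + R_L) = 106.6 / (106.6 + 6710) = 0.01564.
So the output falls by 1.56 %.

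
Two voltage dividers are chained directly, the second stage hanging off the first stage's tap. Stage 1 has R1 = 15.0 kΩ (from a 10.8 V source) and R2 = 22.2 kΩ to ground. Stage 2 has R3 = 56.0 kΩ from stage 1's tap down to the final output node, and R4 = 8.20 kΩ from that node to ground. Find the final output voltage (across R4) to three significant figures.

V_out ≈ 0.722 V

Stage 2 presents R3+R4 = 64.20 kΩ as a load on stage 1's tap.
Stage 1's lower leg becomes R2‖(R3+R4) = 16.50 kΩ, so V_mid = 10.8 × 16.50/31.50 = 5.656 V.
Stage 2 is itself unloaded: V_out = V_mid × R4/(R3+R4) = 5.656 × 8.20/64.20 = 0.722 V.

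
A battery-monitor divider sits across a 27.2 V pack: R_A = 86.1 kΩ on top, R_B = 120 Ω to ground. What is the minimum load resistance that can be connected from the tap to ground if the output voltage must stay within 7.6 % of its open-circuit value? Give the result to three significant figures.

Output resistance R_th = R_A‖R_B = (86100 × 120)/86220 = 119.8 Ω.
The fractional drop is R_th/(R_th + R_L); requiring this ≤ 0.0760 gives R_L ≥ R_th(1/0.0760 − 1) = 119.8 × 12.16 = 1.46 kΩ.

R_L(min) ≈ 1.46 kΩ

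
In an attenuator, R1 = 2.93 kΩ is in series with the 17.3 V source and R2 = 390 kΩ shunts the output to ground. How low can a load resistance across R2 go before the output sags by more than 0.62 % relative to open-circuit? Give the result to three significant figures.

Output resistance R_th = R1‖R2 = (2.93 × 390)/392.9 = 2.908 kΩ.
The fractional drop is R_th/(R_th + R_L); requiring this ≤ 0.00620 gives R_L ≥ R_th(1/0.00620 − 1) = 2.908 × 160.3 = 466 kΩ.

R_L(min) ≈ 466 kΩ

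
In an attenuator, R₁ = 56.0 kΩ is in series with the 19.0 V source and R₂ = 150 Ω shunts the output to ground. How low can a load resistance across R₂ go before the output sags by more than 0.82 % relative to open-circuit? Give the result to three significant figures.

R_L(min) ≈ 18.1 kΩ

Output resistance R_th = R₁‖R₂ = (56000 × 150)/56150 = 149.6 Ω.
The fractional drop is R_th/(R_th + R_L); requiring this ≤ 0.00820 gives R_L ≥ R_th(1/0.00820 − 1) = 149.6 × 121.0 = 18.1 kΩ.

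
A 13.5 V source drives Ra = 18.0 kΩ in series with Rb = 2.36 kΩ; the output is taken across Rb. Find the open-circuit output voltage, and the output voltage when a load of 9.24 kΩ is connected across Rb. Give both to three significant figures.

Open-circuit: V = 13.5 × 2.36/(18.0 + 2.36) = 1.56 V.
With the load, Rb becomes Rb‖R_L = 1.880 kΩ, so V = 13.5 × 1.880/19.88 = 1.28 V.

Unloaded: 1.56 V; loaded: 1.28 V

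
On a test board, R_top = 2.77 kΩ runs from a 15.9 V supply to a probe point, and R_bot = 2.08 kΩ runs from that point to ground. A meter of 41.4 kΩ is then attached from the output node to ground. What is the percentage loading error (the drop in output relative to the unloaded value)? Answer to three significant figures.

The divider's output (Thévenin) resistance is R_top‖R_bot = 1.188 kΩ.
Fractional drop under load = R_th/(R_th + R_L) = 1.188 / (1.188 + 41.4) = 0.02789.
So the output falls by 2.79 %.

2.79 %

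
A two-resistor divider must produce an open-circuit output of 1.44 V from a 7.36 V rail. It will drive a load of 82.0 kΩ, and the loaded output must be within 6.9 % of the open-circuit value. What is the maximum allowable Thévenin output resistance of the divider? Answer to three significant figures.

Loading drop = R_th/(R_th + R_L) ≤ 0.0690, so R_th ≤ R_L · ε/(1−ε) = 82.0 kΩ × 0.0690/0.9310 = 6.08 kΩ.
(Any R1, R2 with R2/(R1+R2) = 0.196 and R1‖R2 ≤ 6.08 kΩ will meet the spec.)

R_th ≤ 6.08 kΩ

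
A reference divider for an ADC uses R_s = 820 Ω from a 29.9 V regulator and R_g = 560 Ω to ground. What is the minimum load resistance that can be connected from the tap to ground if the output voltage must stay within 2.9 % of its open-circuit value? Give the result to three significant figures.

R_L(min) ≈ 11.1 kΩ

Output resistance R_th = R_s‖R_g = (820 × 560)/1380 = 332.8 Ω.
The fractional drop is R_th/(R_th + R_L); requiring this ≤ 0.0290 gives R_L ≥ R_th(1/0.0290 − 1) = 332.8 × 33.48 = 11.1 kΩ.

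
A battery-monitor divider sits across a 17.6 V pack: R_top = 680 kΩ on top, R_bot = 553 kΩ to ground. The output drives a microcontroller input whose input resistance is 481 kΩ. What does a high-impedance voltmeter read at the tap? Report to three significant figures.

V_out ≈ 4.83 V

The load sits in parallel with R_bot: R_bot‖R_L = (553 × 481) / (553 + 481) = 257.2 kΩ.
V_out = 17.6 × 257.2 / (680 + 257.2) = 17.6 × 257.2/937.2 = 4.83 V.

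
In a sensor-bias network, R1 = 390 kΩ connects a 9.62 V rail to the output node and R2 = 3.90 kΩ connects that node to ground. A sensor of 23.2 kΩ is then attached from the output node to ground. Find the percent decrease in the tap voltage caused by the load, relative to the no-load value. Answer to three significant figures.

14.3 %

The divider's output (Thévenin) resistance is R1‖R2 = 3.861 kΩ.
Fractional drop under load = R_th/(R_th + R_L) = 3.861 / (3.861 + 23.2) = 0.1427.
So the output falls by 14.3 %.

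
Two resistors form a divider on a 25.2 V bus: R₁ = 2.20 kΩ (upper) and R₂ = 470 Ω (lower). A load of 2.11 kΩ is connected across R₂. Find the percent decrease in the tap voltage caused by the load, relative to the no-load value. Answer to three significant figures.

The divider's output (Thévenin) resistance is R₁‖R₂ = 387.3 Ω.
Fractional drop under load = R_th/(R_th + R_L) = 387.3 / (387.3 + 2110) = 0.1551.
So the output falls by 15.5 %.

15.5 %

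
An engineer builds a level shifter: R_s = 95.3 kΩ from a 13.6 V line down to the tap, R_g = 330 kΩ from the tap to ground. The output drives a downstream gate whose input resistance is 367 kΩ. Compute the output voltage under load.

V_out ≈ 8.78 V

The load sits in parallel with R_g: R_g‖R_L = (330 × 367) / (330 + 367) = 173.8 kΩ.
V_out = 13.6 × 173.8 / (95.3 + 173.8) = 13.6 × 173.8/269.1 = 8.78 V.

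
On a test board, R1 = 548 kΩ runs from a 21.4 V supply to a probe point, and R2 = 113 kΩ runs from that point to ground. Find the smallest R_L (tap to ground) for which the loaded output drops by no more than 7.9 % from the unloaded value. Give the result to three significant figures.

Output resistance R_th = R1‖R2 = (548 × 113)/661.0 = 93.68 kΩ.
The fractional drop is R_th/(R_th + R_L); requiring this ≤ 0.0790 gives R_L ≥ R_th(1/0.0790 − 1) = 93.68 × 11.66 = 1.09 MΩ.

R_L(min) ≈ 1.09 MΩ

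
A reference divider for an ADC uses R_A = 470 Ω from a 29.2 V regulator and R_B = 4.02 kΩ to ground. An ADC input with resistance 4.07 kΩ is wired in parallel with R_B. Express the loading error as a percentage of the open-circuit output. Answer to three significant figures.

9.37 %

The divider's output (Thévenin) resistance is R_A‖R_B = 420.8 Ω.
Fractional drop under load = R_th/(R_th + R_L) = 420.8 / (420.8 + 4070) = 0.09370.
So the output falls by 9.37 %.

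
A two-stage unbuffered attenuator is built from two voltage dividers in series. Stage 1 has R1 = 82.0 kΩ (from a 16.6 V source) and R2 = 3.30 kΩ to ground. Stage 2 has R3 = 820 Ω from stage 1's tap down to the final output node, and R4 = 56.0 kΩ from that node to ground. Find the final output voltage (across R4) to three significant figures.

V_out ≈ 0.599 V

Stage 2 presents R3+R4 = 56820 Ω as a load on stage 1's tap.
Stage 1's lower leg becomes R2‖(R3+R4) = 3119 Ω, so V_mid = 16.6 × 3119/85120 = 0.6082 V.
Stage 2 is itself unloaded: V_out = V_mid × R4/(R3+R4) = 0.6082 × 56000/56820 = 0.599 V.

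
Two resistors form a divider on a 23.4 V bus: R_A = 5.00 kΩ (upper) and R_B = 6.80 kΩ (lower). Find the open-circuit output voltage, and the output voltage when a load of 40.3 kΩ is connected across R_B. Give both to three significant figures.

Unloaded: 13.5 V; loaded: 12.6 V

Open-circuit: V = 23.4 × 6.80/(5.00 + 6.80) = 13.5 V.
With the load, R_B becomes R_B‖R_L = 5.818 kΩ, so V = 23.4 × 5.818/10.82 = 12.6 V.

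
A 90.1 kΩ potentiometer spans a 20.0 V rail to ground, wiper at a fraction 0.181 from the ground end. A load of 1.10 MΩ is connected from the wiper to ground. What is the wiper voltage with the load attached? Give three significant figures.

V ≈ 3.58 V

The wiper splits the pot into (1−α)R = 73.79 kΩ above and αR = 16.31 kΩ below.
Lower section ‖ load = 16.07 kΩ.
V_wiper = 20.0 × 16.07/(73.79 + 16.07) = 3.58 V.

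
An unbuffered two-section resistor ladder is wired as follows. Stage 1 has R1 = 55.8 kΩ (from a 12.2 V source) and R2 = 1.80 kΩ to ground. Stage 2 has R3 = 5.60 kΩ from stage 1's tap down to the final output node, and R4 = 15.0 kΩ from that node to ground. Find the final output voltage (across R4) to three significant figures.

Stage 2 presents R3+R4 = 20.60 kΩ as a load on stage 1's tap.
Stage 1's lower leg becomes R2‖(R3+R4) = 1.655 kΩ, so V_mid = 12.2 × 1.655/57.46 = 0.3515 V.
Stage 2 is itself unloaded: V_out = V_mid × R4/(R3+R4) = 0.3515 × 15.0/20.60 = 0.256 V.

V_out ≈ 0.256 V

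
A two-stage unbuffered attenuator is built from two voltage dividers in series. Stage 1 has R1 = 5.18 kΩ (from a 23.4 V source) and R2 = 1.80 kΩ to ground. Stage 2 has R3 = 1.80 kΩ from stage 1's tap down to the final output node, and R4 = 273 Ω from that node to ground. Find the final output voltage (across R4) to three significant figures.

Stage 2 presents R3+R4 = 2073 Ω as a load on stage 1's tap.
Stage 1's lower leg becomes R2‖(R3+R4) = 963.4 Ω, so V_mid = 23.4 × 963.4/6143 = 3.670 V.
Stage 2 is itself unloaded: V_out = V_mid × R4/(R3+R4) = 3.670 × 273/2073 = 0.483 V.

V_out ≈ 0.483 V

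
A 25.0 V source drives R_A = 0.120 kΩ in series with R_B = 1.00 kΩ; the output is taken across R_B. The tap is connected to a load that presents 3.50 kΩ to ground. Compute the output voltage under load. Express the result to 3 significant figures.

V_out ≈ 21.7 V

The load sits in parallel with R_B: R_B‖R_L = (1000 × 3500) / (1000 + 3500) = 777.8 Ω.
V_out = 25.0 × 777.8 / (120 + 777.8) = 25.0 × 777.8/897.8 = 21.7 V.
(Unloaded it would have been 22.3 V.)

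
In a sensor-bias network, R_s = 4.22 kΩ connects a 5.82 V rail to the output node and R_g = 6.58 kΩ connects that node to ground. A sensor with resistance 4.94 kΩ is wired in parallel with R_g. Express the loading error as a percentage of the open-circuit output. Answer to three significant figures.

34.2 %

The divider's output (Thévenin) resistance is R_s‖R_g = 2.571 kΩ.
Fractional drop under load = R_th/(R_th + R_L) = 2.571 / (2.571 + 4.94) = 0.3423.
So the output falls by 34.2 %.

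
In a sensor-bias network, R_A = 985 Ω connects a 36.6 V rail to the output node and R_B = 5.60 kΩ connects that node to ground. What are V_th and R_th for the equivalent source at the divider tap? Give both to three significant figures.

V_th = 31.1 V, R_th = 838 Ω

V_th is the open-circuit tap voltage: 36.6 × 5600/(985 + 5600) = 31.1 V.
With the supply zeroed, R_A and R_B appear in parallel from the tap: R_th = R_A‖R_B = (985 × 5600)/6585 = 838 Ω.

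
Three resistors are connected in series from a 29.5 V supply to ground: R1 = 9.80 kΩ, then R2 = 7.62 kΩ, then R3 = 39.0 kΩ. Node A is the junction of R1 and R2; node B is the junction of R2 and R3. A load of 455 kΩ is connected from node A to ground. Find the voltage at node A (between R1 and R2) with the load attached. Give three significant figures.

V ≈ 23.9 V

Below node A the series string R2+R3 = 46.62 kΩ sits in parallel with the 455 kΩ load: 42.29 kΩ.
V_A = 29.5 × 42.29/(9.80 + 42.29) = 23.9 V.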